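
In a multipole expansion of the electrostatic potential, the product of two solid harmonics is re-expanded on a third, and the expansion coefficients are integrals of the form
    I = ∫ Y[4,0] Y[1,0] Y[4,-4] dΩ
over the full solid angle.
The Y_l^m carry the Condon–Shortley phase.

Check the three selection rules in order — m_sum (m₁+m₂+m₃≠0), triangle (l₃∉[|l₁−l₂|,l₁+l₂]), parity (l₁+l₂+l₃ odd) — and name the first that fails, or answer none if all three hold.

m_sum

m₁+m₂+m₃ = 0 + 0 − 4 = -4  ✗
triangle: |4−1|=3 ≤ l₃=4 ≤ 4+1=5
parity: l₁+l₂+l₃ = 9 is odd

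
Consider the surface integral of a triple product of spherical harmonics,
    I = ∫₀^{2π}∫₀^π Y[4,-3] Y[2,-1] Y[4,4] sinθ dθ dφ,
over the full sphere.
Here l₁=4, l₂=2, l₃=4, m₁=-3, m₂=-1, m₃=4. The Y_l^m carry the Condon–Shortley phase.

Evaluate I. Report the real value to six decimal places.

0.198645

Checks pass: Σm=0; 10 even; l₃=4∈[2,6].
(2·4+1)(2·2+1)(2·4+1) = 405
Δ: 2! 6! 2! / 11! → 1/13860
sum: t=0:+1/192 t=1:−1/36 t=2:+1/192 = -5/288
3j²(4 2 4; 0 0 0) = Δ·Π!·Σ² = 20/693  (sign -1)
sum: t=1:−1/1440 = -1/1440
3j²(4 2 4; -3 -1 4) = Δ·Π!·Σ² = 7/165  (sign -1)
combine: 4πI² = 405·20/693·7/165 = 60/121
take √, sign +1: I = 0.19864517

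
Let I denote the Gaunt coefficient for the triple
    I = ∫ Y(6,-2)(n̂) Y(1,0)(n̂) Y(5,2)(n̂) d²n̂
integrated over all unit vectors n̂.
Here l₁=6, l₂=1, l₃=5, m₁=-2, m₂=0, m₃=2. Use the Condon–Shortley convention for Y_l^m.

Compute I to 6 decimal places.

0.231133

Checks pass: Σm=0; 12 even; l₃=5∈[5,7].
(2·6+1)(2·1+1)(2·5+1) = 429
Δ: 2! 10! 0! / 13! → 1/858
sum: t=1:−1/14400 = -1/14400
3j²(6 1 5; 0 0 0) = Δ·Π!·Σ² = 6/143  (sign +1)
sum: t=1:−1/30240 = -1/30240
3j²(6 1 5; -2 0 2) = Δ·Π!·Σ² = 16/429  (sign +1)
combine: 4πI² = 429·6/143·16/429 = 96/143
take √, sign +1: I = 0.23113338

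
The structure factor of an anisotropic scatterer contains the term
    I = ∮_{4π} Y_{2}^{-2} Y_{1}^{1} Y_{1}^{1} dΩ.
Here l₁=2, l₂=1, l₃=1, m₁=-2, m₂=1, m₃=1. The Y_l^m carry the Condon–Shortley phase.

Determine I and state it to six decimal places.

Checks pass: Σm=0; 4 even; l₃=1∈[1,3].
(2·2+1)(2·1+1)(2·1+1) = 45
Δ: 2! 2! 0! / 5! → 1/30
sum: t=1:−1/1 = -1/1
3j²(2 1 1; 0 0 0) = Δ·Π!·Σ² = 2/15  (sign +1)
sum: t=2:+1/4 = 1/4
3j²(2 1 1; -2 1 1) = Δ·Π!·Σ² = 1/5  (sign +1)
combine: 4πI² = 45·2/15·1/5 = 6/5
take √, sign +1: I = 0.30901936

0.309019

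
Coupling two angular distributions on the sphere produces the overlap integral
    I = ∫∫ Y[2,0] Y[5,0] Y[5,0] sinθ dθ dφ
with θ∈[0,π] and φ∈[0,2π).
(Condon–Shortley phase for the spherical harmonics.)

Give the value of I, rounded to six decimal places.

Checks pass: Σm=0; 12 even; l₃=5∈[3,7].
(2·2+1)(2·5+1)(2·5+1) = 605
Δ: 2! 2! 8! / 13! → 1/38610
sum: t=0:+1/2880 t=1:−1/576 t=2:+1/2880 = -1/960
3j²(2 5 5; 0 0 0) = Δ·Π!·Σ² = 10/429  (sign +1)
(m-triple is (0,0,0) — same symbol as above.)
combine: 4πI² = 605·10/429·10/429 = 500/1521
take √, sign +1: I = 0.16173926

0.161739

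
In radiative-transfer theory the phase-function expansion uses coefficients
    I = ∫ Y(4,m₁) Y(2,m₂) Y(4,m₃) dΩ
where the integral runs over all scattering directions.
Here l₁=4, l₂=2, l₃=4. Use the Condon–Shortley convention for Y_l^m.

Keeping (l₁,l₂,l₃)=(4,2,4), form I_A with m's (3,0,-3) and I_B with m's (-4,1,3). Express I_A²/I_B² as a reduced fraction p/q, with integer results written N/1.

Shared (l₁,l₂,l₃)=(4,2,4): N and (l;000)² cancel in I_A²/I_B².
A: Δ = 2!·6!·2!/11! = 1/13860; Racah Σ t=0..1: t=0:+1/480 t=1:−1/720 = 1/1440; ⇒ 3j(4 2 4; 3 0 -3)² = 7/1980, sgn -1
B: Δ = 2!·6!·2!/11! = 1/13860; Racah Σ t=2..2: t=2:+1/1440 = 1/1440; ⇒ 3j(4 2 4; -4 1 3)² = 7/165, sgn -1
I_A²/I_B² = (7/1980)/(7/165) = 1/12

1/12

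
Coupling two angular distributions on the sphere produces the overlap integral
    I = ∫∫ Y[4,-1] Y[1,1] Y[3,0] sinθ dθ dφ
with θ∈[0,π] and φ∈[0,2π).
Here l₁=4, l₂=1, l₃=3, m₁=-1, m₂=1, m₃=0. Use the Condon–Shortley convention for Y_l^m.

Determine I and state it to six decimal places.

-0.194664

Rules hold: Σm=0, L=8 even, 3≤3≤5.
N = 9·3·7 = 189
Δ = 2!·6!·0!/9! = 1/252
Racah Σ t=1..1: t=1:−1/36 = -1/36
⇒ 3j(4 1 3; 0 0 0)² = 4/63, sgn +1
Racah Σ t=2..2: t=2:+1/72 = 1/72
⇒ 3j(4 1 3; -1 1 0)² = 5/126, sgn -1
4πI² = N·(3j₀)²·(3jₘ)² = 10/21
I = -1·√(0.47619/4π) = -0.19466390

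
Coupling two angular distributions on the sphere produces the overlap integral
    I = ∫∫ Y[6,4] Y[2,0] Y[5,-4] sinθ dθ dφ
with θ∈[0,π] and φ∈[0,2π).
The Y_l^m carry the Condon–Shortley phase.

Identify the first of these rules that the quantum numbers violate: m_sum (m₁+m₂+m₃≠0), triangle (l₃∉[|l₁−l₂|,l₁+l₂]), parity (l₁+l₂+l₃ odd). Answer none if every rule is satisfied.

m₁+m₂+m₃ = 4 + 0 − 4 = 0  ✓
triangle: |6−2|=4 ≤ l₃=5 ≤ 6+2=8  ✓
parity: l₁+l₂+l₃ = 13 is odd  ✗

parity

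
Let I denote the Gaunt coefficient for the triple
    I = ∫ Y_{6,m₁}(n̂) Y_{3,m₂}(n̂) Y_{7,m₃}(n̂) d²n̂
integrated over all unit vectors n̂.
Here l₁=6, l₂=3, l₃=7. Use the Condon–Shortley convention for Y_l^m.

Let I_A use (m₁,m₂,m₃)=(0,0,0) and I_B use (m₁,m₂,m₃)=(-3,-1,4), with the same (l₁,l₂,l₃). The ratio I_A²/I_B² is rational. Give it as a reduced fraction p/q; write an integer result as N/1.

1568/1485

l's match ⇒ only the (l;m) 3-j factors differ between A and B.
A: triangle coeff Δ(6,3,7) = 1/2042040; Σ_t [0,2]: t=0:+1/207360 t=1:−1/57600 t=2:+1/207360 = -1/129600; (3j)²=168/12155 [(6 3 7; 0 0 0)], sign=+1
B: triangle coeff Δ(6,3,7) = 1/2042040; Σ_t [0,2]: t=0:+1/2903040 t=1:−1/483840 t=2:+1/1451520 = -1/967680; (3j)²=81/6188 [(6 3 7; -3 -1 4)], sign=+1
I_A²/I_B² = (168/12155)/(81/6188) = 1568/1485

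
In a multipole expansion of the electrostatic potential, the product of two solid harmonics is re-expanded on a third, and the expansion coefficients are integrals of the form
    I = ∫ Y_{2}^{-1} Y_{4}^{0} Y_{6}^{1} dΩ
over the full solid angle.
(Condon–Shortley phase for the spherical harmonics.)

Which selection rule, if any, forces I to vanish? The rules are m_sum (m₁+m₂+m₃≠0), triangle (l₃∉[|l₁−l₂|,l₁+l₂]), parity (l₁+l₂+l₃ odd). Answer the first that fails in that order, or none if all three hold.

none

Σmᵢ = 0  ✓
l₃∈[|l₁−l₂|,l₁+l₂]=[2,6], have l₃=6  ✓
Σlᵢ = 12 ⇒ even  ✓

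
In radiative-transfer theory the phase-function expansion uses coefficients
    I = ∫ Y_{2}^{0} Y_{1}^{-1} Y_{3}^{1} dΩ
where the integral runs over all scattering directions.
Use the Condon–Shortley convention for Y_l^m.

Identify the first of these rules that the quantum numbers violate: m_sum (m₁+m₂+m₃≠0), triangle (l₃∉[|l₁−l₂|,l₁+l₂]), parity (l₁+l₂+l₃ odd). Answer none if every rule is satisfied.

m₁+m₂+m₃ = 0 − 1 + 1 = 0  ✓
triangle: |2−1|=1 ≤ l₃=3 ≤ 2+1=3  ✓
parity: l₁+l₂+l₃ = 6 is even  ✓

none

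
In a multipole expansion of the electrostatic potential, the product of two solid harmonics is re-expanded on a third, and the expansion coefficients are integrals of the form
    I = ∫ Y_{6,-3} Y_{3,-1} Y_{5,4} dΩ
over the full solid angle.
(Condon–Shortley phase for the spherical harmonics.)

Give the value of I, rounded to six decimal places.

Checks pass: Σm=0; 14 even; l₃=5∈[3,9].
(2·6+1)(2·3+1)(2·5+1) = 1001
Δ: 4! 8! 2! / 15! → 1/675675
sum: t=1:−1/8640 t=2:+1/2304 t=3:−1/8640 = 7/34560
3j²(6 3 5; 0 0 0) = Δ·Π!·Σ² = 7/429  (sign -1)
sum: t=1:−1/241920 t=2:+1/40320 = 1/48384
3j²(6 3 5; -3 -1 4) = Δ·Π!·Σ² = 24/1001  (sign -1)
combine: 4πI² = 1001·7/429·24/1001 = 56/143
take √, sign +1: I = 0.17653103

0.176531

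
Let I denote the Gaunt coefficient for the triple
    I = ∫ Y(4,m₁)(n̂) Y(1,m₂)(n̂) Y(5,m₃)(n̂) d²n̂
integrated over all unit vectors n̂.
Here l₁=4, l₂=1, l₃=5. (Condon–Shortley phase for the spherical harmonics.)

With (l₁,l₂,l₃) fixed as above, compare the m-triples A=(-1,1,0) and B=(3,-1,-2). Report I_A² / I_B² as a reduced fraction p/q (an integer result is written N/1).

10/3

Same 4,1,5: normalisation and zero-m 3j drop out of the ratio.
A: Δ: 0! 8! 2! / 11! → 1/495; sum: t=0:+1/1440 = 1/1440; 3j²(4 1 5; -1 1 0) = Δ·Π!·Σ² = 2/99  (sign -1)
B: Δ: 0! 8! 2! / 11! → 1/495; sum: t=0:+1/10080 = 1/10080; 3j²(4 1 5; 3 -1 -2) = Δ·Π!·Σ² = 1/165  (sign -1)
I_A²/I_B² = (2/99)/(1/165) = 10/3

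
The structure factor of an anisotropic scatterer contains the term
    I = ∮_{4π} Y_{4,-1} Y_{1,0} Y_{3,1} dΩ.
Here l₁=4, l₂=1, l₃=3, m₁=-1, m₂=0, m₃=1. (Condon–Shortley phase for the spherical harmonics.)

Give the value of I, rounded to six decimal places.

-0.238414

m-sum 0 ✓  L=8 even ✓  3≤3≤5 ✓
Π(2lᵢ+1) = 9×3×7 = 189
triangle coeff Δ(4,1,3) = 1/252
Σ_t [1,1]: t=1:−1/36 = -1/36
(3j)²=4/63 [(4 1 3; 0 0 0)], sign=+1
Σ_t [1,1]: t=1:−1/48 = -1/48
(3j)²=5/84 [(4 1 3; -1 0 1)], sign=-1
⇒ 4πI² = 5/7
I = (-1)√(5/7/(4π)) = -0.23841361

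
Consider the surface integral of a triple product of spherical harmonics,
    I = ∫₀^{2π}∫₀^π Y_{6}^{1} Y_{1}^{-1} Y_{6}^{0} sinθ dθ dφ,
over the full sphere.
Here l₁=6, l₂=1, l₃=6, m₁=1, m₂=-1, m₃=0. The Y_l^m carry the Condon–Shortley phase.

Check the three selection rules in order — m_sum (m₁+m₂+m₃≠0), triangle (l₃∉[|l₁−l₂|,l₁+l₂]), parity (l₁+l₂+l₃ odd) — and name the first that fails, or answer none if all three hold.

parity

m₁+m₂+m₃ = 1 − 1 + 0 = 0  ✓
triangle: |6−1|=5 ≤ l₃=6 ≤ 6+1=7  ✓
parity: l₁+l₂+l₃ = 13 is odd  ✗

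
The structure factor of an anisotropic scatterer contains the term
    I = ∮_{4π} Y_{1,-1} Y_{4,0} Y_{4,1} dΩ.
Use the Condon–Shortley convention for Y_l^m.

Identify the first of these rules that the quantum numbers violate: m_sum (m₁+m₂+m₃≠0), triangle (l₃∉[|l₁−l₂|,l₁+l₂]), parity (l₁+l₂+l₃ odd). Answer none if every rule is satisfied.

parity

m₁+m₂+m₃ = -1 + 0 + 1 = 0  ✓
triangle: |1−4|=3 ≤ l₃=4 ≤ 1+4=5  ✓
parity: l₁+l₂+l₃ = 9 is odd  ✗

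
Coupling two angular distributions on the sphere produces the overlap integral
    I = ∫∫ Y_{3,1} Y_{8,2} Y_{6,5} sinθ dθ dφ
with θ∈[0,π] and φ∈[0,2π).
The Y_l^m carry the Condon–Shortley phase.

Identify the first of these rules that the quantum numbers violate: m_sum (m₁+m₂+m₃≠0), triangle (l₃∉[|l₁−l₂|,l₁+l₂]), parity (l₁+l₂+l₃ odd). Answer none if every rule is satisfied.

m₁+m₂+m₃ = 1 + 2 + 5 = 8  ✗
triangle: |3−8|=5 ≤ l₃=6 ≤ 3+8=11
parity: l₁+l₂+l₃ = 17 is odd

m_sum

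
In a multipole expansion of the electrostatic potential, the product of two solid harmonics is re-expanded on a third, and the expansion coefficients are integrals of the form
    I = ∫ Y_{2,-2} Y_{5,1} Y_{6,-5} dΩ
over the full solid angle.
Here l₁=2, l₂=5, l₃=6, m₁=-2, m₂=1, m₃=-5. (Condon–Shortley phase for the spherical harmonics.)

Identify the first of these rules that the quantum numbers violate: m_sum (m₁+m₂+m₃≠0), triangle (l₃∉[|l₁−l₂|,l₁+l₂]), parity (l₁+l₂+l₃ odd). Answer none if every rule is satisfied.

azimuthal sum: -2 + 1 − 5 = -6  ✗
3 ≤ 6 ≤ 7 (triangle on l)
L = 2 + 5 + 6 = 13 (odd)

m_sum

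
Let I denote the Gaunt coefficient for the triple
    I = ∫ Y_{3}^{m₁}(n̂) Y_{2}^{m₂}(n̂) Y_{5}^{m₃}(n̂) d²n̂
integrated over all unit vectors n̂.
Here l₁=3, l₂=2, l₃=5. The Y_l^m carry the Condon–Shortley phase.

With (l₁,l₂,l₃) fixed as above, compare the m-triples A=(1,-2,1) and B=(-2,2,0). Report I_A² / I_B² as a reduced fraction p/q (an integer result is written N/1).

3/1

Shared (l₁,l₂,l₃)=(3,2,5): N and (l;000)² cancel in I_A²/I_B².
A: Δ = 0!·6!·4!/11! = 1/2310; Racah Σ t=0..0: t=0:+1/1152 = 1/1152; ⇒ 3j(3 2 5; 1 -2 1)² = 1/154, sgn +1
B: Δ = 0!·6!·4!/11! = 1/2310; Racah Σ t=0..0: t=0:+1/2880 = 1/2880; ⇒ 3j(3 2 5; -2 2 0)² = 1/462, sgn -1
I_A²/I_B² = (1/154)/(1/462) = 3/1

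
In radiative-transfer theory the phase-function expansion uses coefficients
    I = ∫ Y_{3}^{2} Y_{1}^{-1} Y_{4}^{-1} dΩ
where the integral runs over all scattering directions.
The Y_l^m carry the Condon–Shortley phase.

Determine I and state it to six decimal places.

Rules hold: Σm=0, L=8 even, 2≤4≤4.
N = 7·3·9 = 189
Δ = 0!·6!·2!/9! = 1/252
Racah Σ t=0..0: t=0:+1/36 = 1/36
⇒ 3j(3 1 4; 0 0 0)² = 4/63, sgn +1
Racah Σ t=0..0: t=0:+1/240 = 1/240
⇒ 3j(3 1 4; 2 -1 -1)² = 1/84, sgn -1
4πI² = N·(3j₀)²·(3jₘ)² = 1/7
I = -1·√(0.142857/4π) = -0.10662181

-0.106622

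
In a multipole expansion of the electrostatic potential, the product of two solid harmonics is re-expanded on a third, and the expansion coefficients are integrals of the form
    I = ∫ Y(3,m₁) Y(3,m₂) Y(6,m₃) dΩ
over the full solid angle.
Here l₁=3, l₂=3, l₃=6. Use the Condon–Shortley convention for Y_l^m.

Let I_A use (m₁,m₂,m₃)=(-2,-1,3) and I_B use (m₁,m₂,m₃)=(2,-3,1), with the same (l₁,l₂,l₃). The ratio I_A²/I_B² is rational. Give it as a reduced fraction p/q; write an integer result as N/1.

54/1

Shared (l₁,l₂,l₃)=(3,3,6): N and (l;000)² cancel in I_A²/I_B².
A: Δ = 0!·6!·6!/13! = 1/12012; Racah Σ t=0..0: t=0:+1/5760 = 1/5760; ⇒ 3j(3 3 6; -2 -1 3)² = 9/286, sgn -1
B: Δ = 0!·6!·6!/13! = 1/12012; Racah Σ t=0..0: t=0:+1/86400 = 1/86400; ⇒ 3j(3 3 6; 2 -3 1)² = 1/1716, sgn -1
I_A²/I_B² = (9/286)/(1/1716) = 54/1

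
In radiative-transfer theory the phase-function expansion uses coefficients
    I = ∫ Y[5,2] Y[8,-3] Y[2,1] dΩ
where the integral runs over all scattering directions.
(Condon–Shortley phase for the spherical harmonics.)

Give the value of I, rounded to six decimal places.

0.000000

l₃=2 ∉ [3,13] — triangle fails ⇒ I = 0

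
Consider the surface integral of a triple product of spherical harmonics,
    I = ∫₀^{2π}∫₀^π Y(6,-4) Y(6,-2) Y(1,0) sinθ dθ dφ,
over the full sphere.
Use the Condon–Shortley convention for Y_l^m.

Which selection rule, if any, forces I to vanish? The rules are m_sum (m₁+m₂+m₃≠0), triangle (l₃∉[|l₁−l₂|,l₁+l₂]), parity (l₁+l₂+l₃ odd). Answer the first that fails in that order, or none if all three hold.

m_sum

Σmᵢ = -6  ✗
l₃∈[|l₁−l₂|,l₁+l₂]=[0,12], have l₃=1
Σlᵢ = 13 ⇒ odd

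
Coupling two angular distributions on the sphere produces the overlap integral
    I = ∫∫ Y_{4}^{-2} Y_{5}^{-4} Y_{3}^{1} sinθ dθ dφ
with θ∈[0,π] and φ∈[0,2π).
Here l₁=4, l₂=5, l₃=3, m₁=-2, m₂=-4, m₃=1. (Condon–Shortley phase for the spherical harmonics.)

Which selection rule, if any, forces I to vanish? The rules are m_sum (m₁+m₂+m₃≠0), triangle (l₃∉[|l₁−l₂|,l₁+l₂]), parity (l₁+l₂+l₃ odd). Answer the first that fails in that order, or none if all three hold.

Σmᵢ = -5  ✗
l₃∈[|l₁−l₂|,l₁+l₂]=[1,9], have l₃=3
Σlᵢ = 12 ⇒ even

m_sum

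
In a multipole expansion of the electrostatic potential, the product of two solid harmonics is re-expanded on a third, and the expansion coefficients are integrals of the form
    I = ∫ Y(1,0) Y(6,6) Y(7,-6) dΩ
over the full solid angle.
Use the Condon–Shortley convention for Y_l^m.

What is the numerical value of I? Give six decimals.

Rules hold: Σm=0, L=14 even, 5≤7≤7.
N = 3·13·15 = 585
Δ = 0!·2!·12!/15! = 1/1365
Racah Σ t=0..0: t=0:+1/518400 = 1/518400
⇒ 3j(1 6 7; 0 0 0)² = 7/195, sgn -1
Racah Σ t=0..0: t=0:+1/479001600 = 1/479001600
⇒ 3j(1 6 7; 0 6 -6)² = 1/105, sgn -1
4πI² = N·(3j₀)²·(3jₘ)² = 1/5
I = +1·√(0.2/4π) = 0.12615663

0.126157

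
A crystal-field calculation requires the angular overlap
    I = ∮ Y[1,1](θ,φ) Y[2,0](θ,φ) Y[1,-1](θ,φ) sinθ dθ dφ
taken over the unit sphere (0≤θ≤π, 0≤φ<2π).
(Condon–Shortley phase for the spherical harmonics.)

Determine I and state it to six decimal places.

Rules hold: Σm=0, L=4 even, 1≤1≤3.
N = 3·5·3 = 45
Δ = 2!·0!·2!/5! = 1/30
Racah Σ t=1..1: t=1:−1/1 = -1/1
⇒ 3j(1 2 1; 0 0 0)² = 2/15, sgn +1
Racah Σ t=0..0: t=0:+1/4 = 1/4
⇒ 3j(1 2 1; 1 0 -1)² = 1/30, sgn +1
4πI² = N·(3j₀)²·(3jₘ)² = 1/5
I = +1·√(0.2/4π) = 0.12615663

0.126157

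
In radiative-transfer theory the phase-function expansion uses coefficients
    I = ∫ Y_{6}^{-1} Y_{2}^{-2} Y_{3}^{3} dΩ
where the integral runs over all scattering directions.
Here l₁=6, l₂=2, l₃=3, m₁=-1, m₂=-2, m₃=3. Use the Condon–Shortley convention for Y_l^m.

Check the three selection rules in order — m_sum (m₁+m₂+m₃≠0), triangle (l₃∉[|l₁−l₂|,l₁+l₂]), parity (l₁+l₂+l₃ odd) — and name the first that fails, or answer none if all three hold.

triangle

m₁+m₂+m₃ = -1 − 2 + 3 = 0  ✓
triangle: |6−2|=4 ≤ l₃=3 ≤ 6+2=8  ✗
parity: l₁+l₂+l₃ = 11 is odd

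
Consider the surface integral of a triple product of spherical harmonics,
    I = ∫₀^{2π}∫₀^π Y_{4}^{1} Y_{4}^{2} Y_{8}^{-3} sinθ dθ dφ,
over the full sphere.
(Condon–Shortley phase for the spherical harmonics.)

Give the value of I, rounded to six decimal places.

Rules hold: Σm=0, L=16 even, 0≤8≤8.
N = 9·9·17 = 1377
Δ = 0!·8!·8!/17! = 1/218790
Racah Σ t=0..0: t=0:+1/331776 = 1/331776
⇒ 3j(4 4 8; 0 0 0)² = 490/21879, sgn +1
Racah Σ t=0..0: t=0:+1/1036800 = 1/1036800
⇒ 3j(4 4 8; 1 2 -3)² = 14/663, sgn -1
4πI² = N·(3j₀)²·(3jₘ)² = 20580/31603
I = -1·√(0.651204/4π) = -0.22764263

-0.227643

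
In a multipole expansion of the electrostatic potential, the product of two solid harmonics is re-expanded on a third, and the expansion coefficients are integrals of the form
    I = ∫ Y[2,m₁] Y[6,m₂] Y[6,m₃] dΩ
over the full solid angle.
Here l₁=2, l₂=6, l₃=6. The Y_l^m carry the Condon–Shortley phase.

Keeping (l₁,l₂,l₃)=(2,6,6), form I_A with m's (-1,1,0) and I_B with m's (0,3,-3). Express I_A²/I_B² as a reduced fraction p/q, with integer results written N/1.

Shared (l₁,l₂,l₃)=(2,6,6): N and (l;000)² cancel in I_A²/I_B².
A: Δ = 2!·2!·10!/15! = 1/90090; Racah Σ t=1..2: t=1:−1/34560 t=2:+1/28800 = 1/172800; ⇒ 3j(2 6 6; -1 1 0)² = 1/1430, sgn +1
B: Δ = 2!·2!·10!/15! = 1/90090; Racah Σ t=0..2: t=0:+1/1451520 t=1:−1/80640 t=2:+1/120960 = -1/290304; ⇒ 3j(2 6 6; 0 3 -3)² = 5/2002, sgn +1
I_A²/I_B² = (1/1430)/(5/2002) = 7/25

7/25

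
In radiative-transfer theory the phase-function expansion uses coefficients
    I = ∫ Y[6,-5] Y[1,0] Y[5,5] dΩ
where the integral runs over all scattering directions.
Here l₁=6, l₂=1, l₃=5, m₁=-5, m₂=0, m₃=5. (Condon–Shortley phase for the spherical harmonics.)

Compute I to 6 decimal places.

Checks pass: Σm=0; 12 even; l₃=5∈[5,7].
(2·6+1)(2·1+1)(2·5+1) = 429
Δ: 2! 10! 0! / 13! → 1/858
sum: t=1:−1/14400 = -1/14400
3j²(6 1 5; 0 0 0) = Δ·Π!·Σ² = 6/143  (sign +1)
sum: t=1:−1/3628800 = -1/3628800
3j²(6 1 5; -5 0 5) = Δ·Π!·Σ² = 1/78  (sign -1)
combine: 4πI² = 429·6/143·1/78 = 3/13
take √, sign -1: I = -0.13551395

-0.135514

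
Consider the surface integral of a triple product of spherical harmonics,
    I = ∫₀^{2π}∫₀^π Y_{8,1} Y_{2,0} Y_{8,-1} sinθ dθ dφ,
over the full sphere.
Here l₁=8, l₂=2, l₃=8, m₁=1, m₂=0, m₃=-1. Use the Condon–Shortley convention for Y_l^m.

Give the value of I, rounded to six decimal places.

Rules hold: Σm=0, L=18 even, 6≤8≤10.
N = 17·5·17 = 1445
Δ = 2!·14!·2!/19! = 1/348840
Racah Σ t=0..2: t=0:+1/116121600 t=1:−1/25401600 t=2:+1/116121600 = -1/45158400
⇒ 3j(8 2 8; 0 0 0)² = 24/1615, sgn -1
Racah Σ t=0..2: t=0:+1/101606400 t=1:−1/29030400 t=2:+1/174182400 = -23/1219276800
⇒ 3j(8 2 8; 1 0 -1)² = 529/38760, sgn +1
4πI² = N·(3j₀)²·(3jₘ)² = 529/1805
I = -1·√(0.293075/4π) = -0.15271592

-0.152716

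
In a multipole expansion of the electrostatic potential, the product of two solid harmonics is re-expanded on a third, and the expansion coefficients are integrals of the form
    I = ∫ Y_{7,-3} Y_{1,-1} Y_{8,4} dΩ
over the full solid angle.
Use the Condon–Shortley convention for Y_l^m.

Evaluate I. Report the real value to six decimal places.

0.248575

Rules hold: Σm=0, L=16 even, 6≤8≤8.
N = 15·3·17 = 765
Δ = 0!·14!·2!/17! = 1/2040
Racah Σ t=0..0: t=0:+1/25401600 = 1/25401600
⇒ 3j(7 1 8; 0 0 0)² = 8/255, sgn +1
Racah Σ t=0..0: t=0:+1/174182400 = 1/174182400
⇒ 3j(7 1 8; -3 -1 4)² = 11/340, sgn +1
4πI² = N·(3j₀)²·(3jₘ)² = 66/85
I = +1·√(0.776471/4π) = 0.24857507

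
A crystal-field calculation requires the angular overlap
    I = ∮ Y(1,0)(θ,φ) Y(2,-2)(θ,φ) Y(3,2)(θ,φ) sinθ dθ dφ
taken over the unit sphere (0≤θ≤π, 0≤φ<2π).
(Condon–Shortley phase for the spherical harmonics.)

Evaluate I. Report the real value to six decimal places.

Checks pass: Σm=0; 6 even; l₃=3∈[1,3].
(2·1+1)(2·2+1)(2·3+1) = 105
Δ: 0! 2! 4! / 7! → 1/105
sum: t=0:+1/4 = 1/4
3j²(1 2 3; 0 0 0) = Δ·Π!·Σ² = 3/35  (sign -1)
sum: t=0:+1/24 = 1/24
3j²(1 2 3; 0 -2 2) = Δ·Π!·Σ² = 1/21  (sign -1)
combine: 4πI² = 105·3/35·1/21 = 3/7
take √, sign +1: I = 0.18467439

0.184674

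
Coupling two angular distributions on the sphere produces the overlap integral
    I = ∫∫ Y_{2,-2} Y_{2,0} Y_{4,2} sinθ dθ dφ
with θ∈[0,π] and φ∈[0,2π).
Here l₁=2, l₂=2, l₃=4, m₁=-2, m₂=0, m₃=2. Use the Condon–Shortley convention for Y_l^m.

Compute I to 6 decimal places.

0.156078

Rules hold: Σm=0, L=8 even, 0≤4≤4.
N = 5·5·9 = 225
Δ = 0!·4!·4!/9! = 1/630
Racah Σ t=0..0: t=0:+1/16 = 1/16
⇒ 3j(2 2 4; 0 0 0)² = 2/35, sgn +1
Racah Σ t=0..0: t=0:+1/96 = 1/96
⇒ 3j(2 2 4; -2 0 2)² = 1/42, sgn +1
4πI² = N·(3j₀)²·(3jₘ)² = 15/49
I = +1·√(0.306122/4π) = 0.15607835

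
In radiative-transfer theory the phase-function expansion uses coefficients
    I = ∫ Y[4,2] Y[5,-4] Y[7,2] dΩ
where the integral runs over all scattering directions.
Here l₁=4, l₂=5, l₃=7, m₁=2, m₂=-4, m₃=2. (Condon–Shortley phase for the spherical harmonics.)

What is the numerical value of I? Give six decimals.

-0.139414

m-sum 0 ✓  L=16 even ✓  1≤7≤9 ✓
Π(2lᵢ+1) = 9×11×15 = 1485
triangle coeff Δ(4,5,7) = 1/6126120
Σ_t [0,2]: t=0:+1/69120 t=1:−1/20736 t=2:+1/69120 = -1/51840
(3j)²=280/21879 [(4 5 7; 0 0 0)], sign=+1
Σ_t [0,1]: t=0:+1/483840 t=1:−1/4838400 = 1/537600
(3j)²=2187/170170 [(4 5 7; 2 -4 2)], sign=-1
⇒ 4πI² = 131220/537251
I = (-1)√(131220/537251/(4π)) = -0.13941403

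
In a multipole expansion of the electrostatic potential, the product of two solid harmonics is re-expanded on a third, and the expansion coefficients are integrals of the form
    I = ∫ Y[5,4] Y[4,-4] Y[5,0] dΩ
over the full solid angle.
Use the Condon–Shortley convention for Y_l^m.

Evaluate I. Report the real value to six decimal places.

0.130198

Checks pass: Σm=0; 14 even; l₃=5∈[1,9].
(2·5+1)(2·4+1)(2·5+1) = 1089
Δ: 4! 6! 4! / 15! → 1/3153150
sum: t=0:+1/69120 t=1:−1/1728 t=2:+1/576 t=3:−1/1728 t=4:+1/69120 = 7/11520
3j²(5 4 5; 0 0 0) = Δ·Π!·Σ² = 2/143  (sign -1)
sum: t=0:+1/69120 = 1/69120
3j²(5 4 5; 4 -4 0) = Δ·Π!·Σ² = 2/143  (sign -1)
combine: 4πI² = 1089·2/143·2/143 = 36/169
take √, sign +1: I = 0.13019760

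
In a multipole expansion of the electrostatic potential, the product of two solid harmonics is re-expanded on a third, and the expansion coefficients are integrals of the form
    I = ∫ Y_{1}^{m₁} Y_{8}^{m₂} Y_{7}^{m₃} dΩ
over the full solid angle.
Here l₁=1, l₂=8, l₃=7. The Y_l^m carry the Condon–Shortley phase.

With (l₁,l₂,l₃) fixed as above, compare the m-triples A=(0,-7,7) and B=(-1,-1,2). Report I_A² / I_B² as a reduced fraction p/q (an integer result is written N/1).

5/7

l's match ⇒ only the (l;m) 3-j factors differ between A and B.
A: triangle coeff Δ(1,8,7) = 1/2040; Σ_t [1,1]: t=1:−1/87178291200 = -1/87178291200; (3j)²=1/136 [(1 8 7; 0 -7 7)], sign=-1
B: triangle coeff Δ(1,8,7) = 1/2040; Σ_t [2,2]: t=2:+1/87091200 = 1/87091200; (3j)²=7/680 [(1 8 7; -1 -1 2)], sign=-1
I_A²/I_B² = (1/136)/(7/680) = 5/7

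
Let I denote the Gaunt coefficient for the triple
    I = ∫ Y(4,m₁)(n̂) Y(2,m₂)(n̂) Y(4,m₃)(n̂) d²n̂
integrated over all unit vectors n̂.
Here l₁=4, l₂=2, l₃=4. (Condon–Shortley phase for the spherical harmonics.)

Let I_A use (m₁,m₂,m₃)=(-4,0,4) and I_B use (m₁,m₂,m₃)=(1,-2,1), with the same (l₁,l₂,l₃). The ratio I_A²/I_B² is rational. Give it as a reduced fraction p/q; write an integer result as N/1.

98/75

l's match ⇒ only the (l;m) 3-j factors differ between A and B.
A: triangle coeff Δ(4,2,4) = 1/13860; Σ_t [2,2]: t=2:+1/2880 = 1/2880; (3j)²=28/495 [(4 2 4; -4 0 4)], sign=+1
B: triangle coeff Δ(4,2,4) = 1/13860; Σ_t [0,0]: t=0:+1/144 = 1/144; (3j)²=10/231 [(4 2 4; 1 -2 1)], sign=-1
I_A²/I_B² = (28/495)/(10/231) = 98/75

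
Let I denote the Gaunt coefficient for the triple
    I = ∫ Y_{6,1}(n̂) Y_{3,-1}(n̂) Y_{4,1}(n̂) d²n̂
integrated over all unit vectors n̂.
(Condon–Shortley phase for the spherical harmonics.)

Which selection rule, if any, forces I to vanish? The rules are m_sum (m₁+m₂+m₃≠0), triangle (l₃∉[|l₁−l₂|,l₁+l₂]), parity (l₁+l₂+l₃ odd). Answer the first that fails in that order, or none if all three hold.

azimuthal sum: 1 − 1 + 1 = 1  ✗
3 ≤ 4 ≤ 9 (triangle on l)
L = 6 + 3 + 4 = 13 (odd)

m_sum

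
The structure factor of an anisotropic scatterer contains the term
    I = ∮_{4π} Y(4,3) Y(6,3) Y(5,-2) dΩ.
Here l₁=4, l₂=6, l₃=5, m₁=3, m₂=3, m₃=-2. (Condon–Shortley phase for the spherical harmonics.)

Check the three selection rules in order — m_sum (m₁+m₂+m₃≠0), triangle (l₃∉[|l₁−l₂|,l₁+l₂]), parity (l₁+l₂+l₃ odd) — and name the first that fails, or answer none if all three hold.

Σmᵢ = 4  ✗
l₃∈[|l₁−l₂|,l₁+l₂]=[2,10], have l₃=5
Σlᵢ = 15 ⇒ odd

m_sum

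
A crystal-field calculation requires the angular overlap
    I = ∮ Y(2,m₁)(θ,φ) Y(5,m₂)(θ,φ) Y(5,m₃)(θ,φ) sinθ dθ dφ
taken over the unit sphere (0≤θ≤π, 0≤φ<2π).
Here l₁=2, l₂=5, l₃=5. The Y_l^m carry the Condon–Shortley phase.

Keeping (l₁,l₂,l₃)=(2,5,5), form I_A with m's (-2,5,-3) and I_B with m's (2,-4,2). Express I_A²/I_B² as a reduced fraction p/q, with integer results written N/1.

5/12

Shared (l₁,l₂,l₃)=(2,5,5): N and (l;000)² cancel in I_A²/I_B².
A: Δ = 2!·2!·8!/13! = 1/38610; Racah Σ t=2..2: t=2:+1/161280 = 1/161280; ⇒ 3j(2 5 5; -2 5 -3)² = 1/143, sgn +1
B: Δ = 2!·2!·8!/13! = 1/38610; Racah Σ t=0..0: t=0:+1/20160 = 1/20160; ⇒ 3j(2 5 5; 2 -4 2)² = 12/715, sgn -1
I_A²/I_B² = (1/143)/(12/715) = 5/12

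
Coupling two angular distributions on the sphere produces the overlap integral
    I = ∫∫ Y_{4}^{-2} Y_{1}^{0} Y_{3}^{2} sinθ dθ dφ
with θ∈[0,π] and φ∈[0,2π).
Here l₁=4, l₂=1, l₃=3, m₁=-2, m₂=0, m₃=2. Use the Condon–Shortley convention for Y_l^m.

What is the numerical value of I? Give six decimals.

m-sum 0 ✓  L=8 even ✓  3≤3≤5 ✓
Π(2lᵢ+1) = 9×3×7 = 189
triangle coeff Δ(4,1,3) = 1/252
Σ_t [1,1]: t=1:−1/36 = -1/36
(3j)²=4/63 [(4 1 3; 0 0 0)], sign=+1
Σ_t [1,1]: t=1:−1/120 = -1/120
(3j)²=1/21 [(4 1 3; -2 0 2)], sign=+1
⇒ 4πI² = 4/7
I = (+1)√(4/7/(4π)) = 0.21324362

0.213244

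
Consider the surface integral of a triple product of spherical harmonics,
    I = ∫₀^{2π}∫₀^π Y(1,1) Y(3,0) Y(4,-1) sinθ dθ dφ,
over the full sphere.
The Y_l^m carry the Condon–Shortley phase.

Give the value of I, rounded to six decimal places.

Checks pass: Σm=0; 8 even; l₃=4∈[2,4].
(2·1+1)(2·3+1)(2·4+1) = 189
Δ: 0! 2! 6! / 9! → 1/252
sum: t=0:+1/36 = 1/36
3j²(1 3 4; 0 0 0) = Δ·Π!·Σ² = 4/63  (sign +1)
sum: t=0:+1/72 = 1/72
3j²(1 3 4; 1 0 -1) = Δ·Π!·Σ² = 5/126  (sign -1)
combine: 4πI² = 189·4/63·5/126 = 10/21
take √, sign -1: I = -0.19466390

-0.194664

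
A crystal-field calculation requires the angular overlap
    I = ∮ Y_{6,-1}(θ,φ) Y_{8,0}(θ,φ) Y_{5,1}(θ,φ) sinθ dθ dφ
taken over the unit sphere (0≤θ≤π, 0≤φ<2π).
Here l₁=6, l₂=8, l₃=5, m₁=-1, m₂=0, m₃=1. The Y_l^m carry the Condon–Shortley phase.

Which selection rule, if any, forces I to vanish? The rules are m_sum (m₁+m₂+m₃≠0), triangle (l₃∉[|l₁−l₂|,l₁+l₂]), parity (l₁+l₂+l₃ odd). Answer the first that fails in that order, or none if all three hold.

parity

azimuthal sum: -1 + 0 + 1 = 0  ✓
2 ≤ 5 ≤ 14 (triangle on l)  ✓
L = 6 + 8 + 5 = 19 (odd)  ✗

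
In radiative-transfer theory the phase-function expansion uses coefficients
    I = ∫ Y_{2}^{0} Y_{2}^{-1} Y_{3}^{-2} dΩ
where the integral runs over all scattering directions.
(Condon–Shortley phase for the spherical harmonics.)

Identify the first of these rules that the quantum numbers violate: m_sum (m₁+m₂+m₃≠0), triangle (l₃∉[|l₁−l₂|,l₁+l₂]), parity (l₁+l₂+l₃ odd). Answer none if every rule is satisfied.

m_sum

Σmᵢ = -3  ✗
l₃∈[|l₁−l₂|,l₁+l₂]=[0,4], have l₃=3
Σlᵢ = 7 ⇒ odd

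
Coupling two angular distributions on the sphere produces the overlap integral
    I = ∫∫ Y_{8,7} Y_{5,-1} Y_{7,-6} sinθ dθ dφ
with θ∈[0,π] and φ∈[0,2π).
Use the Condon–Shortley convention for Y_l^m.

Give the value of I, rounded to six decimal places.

Rules hold: Σm=0, L=20 even, 3≤7≤13.
N = 17·11·15 = 2805
Δ = 6!·10!·4!/21! = 1/814773960
Racah Σ t=1..5: t=1:−1/87091200 t=2:+1/4976640 t=3:−1/2073600 t=4:+1/4976640 t=5:−1/87091200 = -1/9676800
⇒ 3j(8 5 7; 0 0 0)² = 360/46189, sgn +1
Racah Σ t=0..1: t=0:+1/6270566400 t=1:−1/2612736000 = -1/4478976000
⇒ 3j(8 5 7; 7 -1 -6)² = 1001/116280, sgn +1
4πI² = N·(3j₀)²·(3jₘ)² = 1155/6137
I = +1·√(0.188203/4π) = 0.12237931

0.122379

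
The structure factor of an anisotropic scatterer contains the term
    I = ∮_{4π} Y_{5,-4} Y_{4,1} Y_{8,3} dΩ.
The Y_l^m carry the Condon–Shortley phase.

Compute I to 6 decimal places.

0.000000

l₁+l₂+l₃=17 is odd: 3j(l;000)=0 ⇒ I=0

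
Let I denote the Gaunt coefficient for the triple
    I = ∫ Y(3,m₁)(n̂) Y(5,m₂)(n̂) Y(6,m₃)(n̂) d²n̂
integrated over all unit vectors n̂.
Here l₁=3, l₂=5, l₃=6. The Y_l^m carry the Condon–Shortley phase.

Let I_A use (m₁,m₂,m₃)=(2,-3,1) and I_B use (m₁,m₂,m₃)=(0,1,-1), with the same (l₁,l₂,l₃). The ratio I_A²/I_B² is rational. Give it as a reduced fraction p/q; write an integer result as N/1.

l's match ⇒ only the (l;m) 3-j factors differ between A and B.
A: triangle coeff Δ(3,5,6) = 1/675675; Σ_t [0,1]: t=0:+1/17280 t=1:−1/120960 = 1/20160; (3j)²=64/3003 [(3 5 6; 2 -3 1)], sign=-1
B: triangle coeff Δ(3,5,6) = 1/675675; Σ_t [0,2]: t=0:+1/17280 t=1:−1/2880 t=2:+1/6912 = -1/6912; (3j)²=5/429 [(3 5 6; 0 1 -1)], sign=+1
I_A²/I_B² = (64/3003)/(5/429) = 64/35

64/35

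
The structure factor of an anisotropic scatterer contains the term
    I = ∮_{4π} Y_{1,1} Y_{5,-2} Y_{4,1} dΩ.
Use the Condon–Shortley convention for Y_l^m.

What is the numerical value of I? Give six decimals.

0.225034

Rules hold: Σm=0, L=10 even, 4≤4≤6.
N = 3·11·9 = 297
Δ = 2!·0!·8!/11! = 1/495
Racah Σ t=1..1: t=1:−1/576 = -1/576
⇒ 3j(1 5 4; 0 0 0)² = 5/99, sgn -1
Racah Σ t=0..0: t=0:+1/1440 = 1/1440
⇒ 3j(1 5 4; 1 -2 1)² = 7/165, sgn -1
4πI² = N·(3j₀)²·(3jₘ)² = 7/11
I = +1·√(0.636364/4π) = 0.22503380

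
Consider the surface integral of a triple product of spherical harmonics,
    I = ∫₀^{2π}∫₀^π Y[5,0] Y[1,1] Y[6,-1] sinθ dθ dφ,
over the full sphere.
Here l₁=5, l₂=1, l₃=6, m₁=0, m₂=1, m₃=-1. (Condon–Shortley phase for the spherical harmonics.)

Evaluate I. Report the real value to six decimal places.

-0.187239

Checks pass: Σm=0; 12 even; l₃=6∈[4,6].
(2·5+1)(2·1+1)(2·6+1) = 429
Δ: 0! 10! 2! / 13! → 1/858
sum: t=0:+1/14400 = 1/14400
3j²(5 1 6; 0 0 0) = Δ·Π!·Σ² = 6/143  (sign +1)
sum: t=0:+1/28800 = 1/28800
3j²(5 1 6; 0 1 -1) = Δ·Π!·Σ² = 7/286  (sign -1)
combine: 4πI² = 429·6/143·7/286 = 63/143
take √, sign -1: I = -0.18723944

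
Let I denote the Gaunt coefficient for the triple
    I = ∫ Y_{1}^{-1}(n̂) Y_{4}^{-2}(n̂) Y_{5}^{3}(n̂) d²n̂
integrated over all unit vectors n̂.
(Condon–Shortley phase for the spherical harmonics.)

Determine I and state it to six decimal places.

Rules hold: Σm=0, L=10 even, 3≤5≤5.
N = 3·9·11 = 297
Δ = 0!·2!·8!/11! = 1/495
Racah Σ t=0..0: t=0:+1/576 = 1/576
⇒ 3j(1 4 5; 0 0 0)² = 5/99, sgn -1
Racah Σ t=0..0: t=0:+1/2880 = 1/2880
⇒ 3j(1 4 5; -1 -2 3)² = 28/495, sgn +1
4πI² = N·(3j₀)²·(3jₘ)² = 28/33
I = -1·√(0.848485/4π) = -0.25984664

-0.259847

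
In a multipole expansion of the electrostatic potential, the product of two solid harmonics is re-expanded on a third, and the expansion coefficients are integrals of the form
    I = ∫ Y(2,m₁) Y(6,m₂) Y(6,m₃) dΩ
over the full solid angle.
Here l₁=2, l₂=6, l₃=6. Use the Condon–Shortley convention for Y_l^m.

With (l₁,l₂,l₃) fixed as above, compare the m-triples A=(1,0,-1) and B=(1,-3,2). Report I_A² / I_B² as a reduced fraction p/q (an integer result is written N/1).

7/150

Shared (l₁,l₂,l₃)=(2,6,6): N and (l;000)² cancel in I_A²/I_B².
A: Δ = 2!·2!·10!/15! = 1/90090; Racah Σ t=0..1: t=0:+1/34560 t=1:−1/28800 = -1/172800; ⇒ 3j(2 6 6; 1 0 -1)² = 1/1430, sgn +1
B: Δ = 2!·2!·10!/15! = 1/90090; Racah Σ t=0..1: t=0:+1/60480 t=1:−1/161280 = 1/96768; ⇒ 3j(2 6 6; 1 -3 2)² = 15/1001, sgn +1
I_A²/I_B² = (1/1430)/(15/1001) = 7/150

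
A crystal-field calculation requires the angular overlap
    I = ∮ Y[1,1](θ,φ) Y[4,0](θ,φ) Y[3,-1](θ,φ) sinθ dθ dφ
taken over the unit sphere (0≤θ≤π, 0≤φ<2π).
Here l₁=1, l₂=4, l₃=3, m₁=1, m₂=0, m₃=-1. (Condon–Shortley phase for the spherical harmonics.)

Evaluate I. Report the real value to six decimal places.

0.150786

m-sum 0 ✓  L=8 even ✓  3≤3≤5 ✓
Π(2lᵢ+1) = 3×9×7 = 189
triangle coeff Δ(1,4,3) = 1/252
Σ_t [1,1]: t=1:−1/36 = -1/36
(3j)²=4/63 [(1 4 3; 0 0 0)], sign=+1
Σ_t [0,0]: t=0:+1/96 = 1/96
(3j)²=1/42 [(1 4 3; 1 0 -1)], sign=+1
⇒ 4πI² = 2/7
I = (+1)√(2/7/(4π)) = 0.15078601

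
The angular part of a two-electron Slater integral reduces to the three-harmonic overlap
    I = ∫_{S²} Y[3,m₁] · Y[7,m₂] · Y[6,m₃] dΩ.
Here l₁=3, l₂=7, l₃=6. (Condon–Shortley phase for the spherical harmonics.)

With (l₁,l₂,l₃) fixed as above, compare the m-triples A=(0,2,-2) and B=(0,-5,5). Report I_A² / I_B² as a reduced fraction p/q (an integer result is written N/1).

Shared (l₁,l₂,l₃)=(3,7,6): N and (l;000)² cancel in I_A²/I_B².
A: Δ = 4!·2!·10!/17! = 1/2042040; Racah Σ t=1..3: t=1:−1/967680 t=2:+1/120960 t=3:−1/207360 = 1/414720; ⇒ 3j(3 7 6; 0 2 -2)² = 21/4862, sgn +1
B: Δ = 4!·2!·10!/17! = 1/2042040; Racah Σ t=1..2: t=1:−1/4354560 t=2:+1/14515200 = -1/6220800; ⇒ 3j(3 7 6; 0 -5 5)² = 77/4420, sgn +1
I_A²/I_B² = (21/4862)/(77/4420) = 30/121

30/121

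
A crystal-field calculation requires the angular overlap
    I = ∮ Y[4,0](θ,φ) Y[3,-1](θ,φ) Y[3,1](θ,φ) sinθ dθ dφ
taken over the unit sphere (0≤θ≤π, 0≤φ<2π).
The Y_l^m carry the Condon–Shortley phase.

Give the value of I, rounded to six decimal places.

-0.025645

Rules hold: Σm=0, L=10 even, 1≤3≤7.
N = 9·7·7 = 441
Δ = 4!·4!·2!/11! = 1/34650
Racah Σ t=1..3: t=1:−1/72 t=2:+1/16 t=3:−1/72 = 5/144
⇒ 3j(4 3 3; 0 0 0)² = 2/77, sgn -1
Racah Σ t=0..2: t=0:+1/1152 t=1:−1/36 t=2:+1/32 = 5/1152
⇒ 3j(4 3 3; 0 -1 1)² = 1/1386, sgn +1
4πI² = N·(3j₀)²·(3jₘ)² = 1/121
I = -1·√(0.00826446/4π) = -0.02564498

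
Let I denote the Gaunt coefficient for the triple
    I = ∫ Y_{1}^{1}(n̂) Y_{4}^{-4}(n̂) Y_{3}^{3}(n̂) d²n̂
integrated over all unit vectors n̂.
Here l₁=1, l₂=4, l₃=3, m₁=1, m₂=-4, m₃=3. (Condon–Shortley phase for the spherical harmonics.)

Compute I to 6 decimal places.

m-sum 0 ✓  L=8 even ✓  3≤3≤5 ✓
Π(2lᵢ+1) = 3×9×7 = 189
triangle coeff Δ(1,4,3) = 1/252
Σ_t [1,1]: t=1:−1/36 = -1/36
(3j)²=4/63 [(1 4 3; 0 0 0)], sign=+1
Σ_t [0,0]: t=0:+1/1440 = 1/1440
(3j)²=1/9 [(1 4 3; 1 -4 3)], sign=+1
⇒ 4πI² = 4/3
I = (+1)√(4/3/(4π)) = 0.32573501

0.325735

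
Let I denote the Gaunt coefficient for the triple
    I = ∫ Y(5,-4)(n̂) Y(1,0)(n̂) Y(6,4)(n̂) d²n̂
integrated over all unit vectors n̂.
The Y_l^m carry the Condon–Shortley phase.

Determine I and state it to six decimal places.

0.182727

m-sum 0 ✓  L=12 even ✓  4≤6≤6 ✓
Π(2lᵢ+1) = 11×3×13 = 429
triangle coeff Δ(5,1,6) = 1/858
Σ_t [0,0]: t=0:+1/14400 = 1/14400
(3j)²=6/143 [(5 1 6; 0 0 0)], sign=+1
Σ_t [0,0]: t=0:+1/362880 = 1/362880
(3j)²=10/429 [(5 1 6; -4 0 4)], sign=+1
⇒ 4πI² = 60/143
I = (+1)√(60/143/(4π)) = 0.18272698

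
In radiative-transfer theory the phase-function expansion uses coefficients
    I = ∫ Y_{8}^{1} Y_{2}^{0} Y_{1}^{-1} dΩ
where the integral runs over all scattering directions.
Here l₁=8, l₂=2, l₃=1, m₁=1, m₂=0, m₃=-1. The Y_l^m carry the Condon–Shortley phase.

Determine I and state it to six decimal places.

0.000000

triangle: need 6≤l₃≤10, have 1; I=0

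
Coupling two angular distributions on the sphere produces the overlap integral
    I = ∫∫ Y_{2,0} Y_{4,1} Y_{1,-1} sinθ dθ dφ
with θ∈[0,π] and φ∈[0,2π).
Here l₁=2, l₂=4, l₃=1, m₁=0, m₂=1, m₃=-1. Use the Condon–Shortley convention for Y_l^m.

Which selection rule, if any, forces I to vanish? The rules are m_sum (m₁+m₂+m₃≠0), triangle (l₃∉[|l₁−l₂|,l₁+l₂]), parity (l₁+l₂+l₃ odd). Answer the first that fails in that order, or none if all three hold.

triangle

azimuthal sum: 0 + 1 − 1 = 0  ✓
2 ≤ 1 ≤ 6 (triangle on l)  ✗
L = 2 + 4 + 1 = 7 (odd)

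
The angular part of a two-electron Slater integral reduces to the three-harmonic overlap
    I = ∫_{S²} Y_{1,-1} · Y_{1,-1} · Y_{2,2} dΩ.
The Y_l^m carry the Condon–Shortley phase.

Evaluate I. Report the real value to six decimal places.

Checks pass: Σm=0; 4 even; l₃=2∈[0,2].
(2·1+1)(2·1+1)(2·2+1) = 45
Δ: 0! 2! 2! / 5! → 1/30
sum: t=0:+1/1 = 1/1
3j²(1 1 2; 0 0 0) = Δ·Π!·Σ² = 2/15  (sign +1)
sum: t=0:+1/4 = 1/4
3j²(1 1 2; -1 -1 2) = Δ·Π!·Σ² = 1/5  (sign +1)
combine: 4πI² = 45·2/15·1/5 = 6/5
take √, sign +1: I = 0.30901936

0.309019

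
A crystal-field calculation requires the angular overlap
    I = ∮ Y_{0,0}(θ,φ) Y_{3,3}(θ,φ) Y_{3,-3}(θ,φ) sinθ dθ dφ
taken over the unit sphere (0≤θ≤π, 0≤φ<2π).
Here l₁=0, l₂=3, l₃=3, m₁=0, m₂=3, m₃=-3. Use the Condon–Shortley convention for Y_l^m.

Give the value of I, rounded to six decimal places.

Checks pass: Σm=0; 6 even; l₃=3∈[3,3].
(2·0+1)(2·3+1)(2·3+1) = 49
Δ: 0! 0! 6! / 7! → 1/7
sum: t=0:+1/36 = 1/36
3j²(0 3 3; 0 0 0) = Δ·Π!·Σ² = 1/7  (sign -1)
sum: t=0:+1/720 = 1/720
3j²(0 3 3; 0 3 -3) = Δ·Π!·Σ² = 1/7  (sign +1)
combine: 4πI² = 49·1/7·1/7 = 1/1
take √, sign -1: I = -0.28209479

-0.282095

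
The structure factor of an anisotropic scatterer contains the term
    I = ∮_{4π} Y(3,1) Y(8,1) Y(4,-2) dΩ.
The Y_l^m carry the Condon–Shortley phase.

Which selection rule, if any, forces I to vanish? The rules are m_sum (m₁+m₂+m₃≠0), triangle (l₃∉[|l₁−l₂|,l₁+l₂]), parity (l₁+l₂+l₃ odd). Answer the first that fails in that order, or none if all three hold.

triangle

m₁+m₂+m₃ = 1 + 1 − 2 = 0  ✓
triangle: |3−8|=5 ≤ l₃=4 ≤ 3+8=11  ✗
parity: l₁+l₂+l₃ = 15 is odd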